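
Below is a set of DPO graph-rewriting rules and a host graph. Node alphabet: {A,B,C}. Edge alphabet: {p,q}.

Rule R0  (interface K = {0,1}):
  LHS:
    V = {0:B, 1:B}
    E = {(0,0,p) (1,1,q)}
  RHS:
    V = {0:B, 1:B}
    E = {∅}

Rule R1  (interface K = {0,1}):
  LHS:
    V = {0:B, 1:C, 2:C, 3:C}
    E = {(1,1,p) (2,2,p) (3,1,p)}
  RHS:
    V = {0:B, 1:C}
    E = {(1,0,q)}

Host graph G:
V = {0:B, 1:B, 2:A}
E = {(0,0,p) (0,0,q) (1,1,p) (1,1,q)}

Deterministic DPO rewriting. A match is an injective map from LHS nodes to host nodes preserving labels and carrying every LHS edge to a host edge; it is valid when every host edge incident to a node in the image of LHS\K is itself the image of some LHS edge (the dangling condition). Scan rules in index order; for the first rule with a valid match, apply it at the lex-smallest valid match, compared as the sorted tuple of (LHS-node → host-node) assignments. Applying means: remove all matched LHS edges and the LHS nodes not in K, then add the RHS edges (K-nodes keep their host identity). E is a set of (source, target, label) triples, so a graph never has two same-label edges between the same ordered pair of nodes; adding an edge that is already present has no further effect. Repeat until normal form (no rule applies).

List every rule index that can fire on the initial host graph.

Answer: [R0]

Derivation:
R0: 2 valid matches — {0↦0, 1↦1}, {0↦1, 1↦0}
R1: no valid match — LHS pattern not found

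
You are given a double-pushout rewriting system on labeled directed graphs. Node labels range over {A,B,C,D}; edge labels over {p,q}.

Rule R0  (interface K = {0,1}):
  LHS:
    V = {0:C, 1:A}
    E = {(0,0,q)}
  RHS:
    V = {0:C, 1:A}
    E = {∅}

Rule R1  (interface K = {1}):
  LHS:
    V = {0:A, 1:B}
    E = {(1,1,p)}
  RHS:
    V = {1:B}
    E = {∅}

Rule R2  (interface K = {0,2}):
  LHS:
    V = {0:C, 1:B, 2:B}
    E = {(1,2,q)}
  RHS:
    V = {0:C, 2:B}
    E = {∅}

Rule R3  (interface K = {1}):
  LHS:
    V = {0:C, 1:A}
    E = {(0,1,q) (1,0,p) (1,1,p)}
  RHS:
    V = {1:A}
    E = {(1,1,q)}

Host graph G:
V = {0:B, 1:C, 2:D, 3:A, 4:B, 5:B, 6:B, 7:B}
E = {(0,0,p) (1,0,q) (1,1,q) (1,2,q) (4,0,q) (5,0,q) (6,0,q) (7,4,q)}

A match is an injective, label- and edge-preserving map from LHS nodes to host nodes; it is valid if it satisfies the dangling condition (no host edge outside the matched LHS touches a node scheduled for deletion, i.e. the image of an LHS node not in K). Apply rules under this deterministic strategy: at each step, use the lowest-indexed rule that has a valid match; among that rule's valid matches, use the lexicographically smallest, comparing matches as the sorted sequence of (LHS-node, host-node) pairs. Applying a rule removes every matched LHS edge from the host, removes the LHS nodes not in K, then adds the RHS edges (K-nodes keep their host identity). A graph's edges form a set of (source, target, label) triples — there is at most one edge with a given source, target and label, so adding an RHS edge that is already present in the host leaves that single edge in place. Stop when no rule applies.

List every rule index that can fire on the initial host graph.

Answer: [R0,R1,R2]

Steps:
R0: 1 valid match — {0↦1, 1↦3}
R1: 1 valid match — {0↦3, 1↦0}
R2: 3 valid matches — {0↦1, 1↦5, 2↦0}, {0↦1, 1↦6, 2↦0}, {0↦1, 1↦7, 2↦4}
R3: no valid match — LHS pattern not found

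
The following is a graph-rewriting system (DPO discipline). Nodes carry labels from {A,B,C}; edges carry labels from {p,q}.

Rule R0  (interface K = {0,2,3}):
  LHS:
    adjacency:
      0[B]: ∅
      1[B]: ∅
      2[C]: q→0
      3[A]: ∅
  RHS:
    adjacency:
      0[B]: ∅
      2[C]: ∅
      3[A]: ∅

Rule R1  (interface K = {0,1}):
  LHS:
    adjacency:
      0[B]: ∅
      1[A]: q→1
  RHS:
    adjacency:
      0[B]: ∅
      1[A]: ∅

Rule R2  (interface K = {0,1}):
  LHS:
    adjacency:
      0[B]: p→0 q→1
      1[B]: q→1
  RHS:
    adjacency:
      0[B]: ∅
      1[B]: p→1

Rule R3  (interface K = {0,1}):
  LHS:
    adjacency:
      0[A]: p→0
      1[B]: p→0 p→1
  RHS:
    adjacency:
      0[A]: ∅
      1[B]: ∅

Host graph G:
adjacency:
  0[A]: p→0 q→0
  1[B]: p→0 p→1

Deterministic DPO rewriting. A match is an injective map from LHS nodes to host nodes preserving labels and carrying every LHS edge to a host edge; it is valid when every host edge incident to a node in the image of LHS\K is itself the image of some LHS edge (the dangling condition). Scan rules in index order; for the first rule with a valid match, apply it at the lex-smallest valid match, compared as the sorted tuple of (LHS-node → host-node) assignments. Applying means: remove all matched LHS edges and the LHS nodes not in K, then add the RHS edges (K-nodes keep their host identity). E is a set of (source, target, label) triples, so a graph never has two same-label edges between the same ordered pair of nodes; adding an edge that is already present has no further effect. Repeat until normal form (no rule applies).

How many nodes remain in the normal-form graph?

start.  V:2 E:4  edges: 0-p->0 0-q->0 1-p->0 1-p->1
1. fire R1 via {0↦1, 1↦0}  →  V:2 E:3  edges: 0-p->0 1-p->0 1-p->1
2. fire R3 via {0↦0, 1↦1}  →  V:2 E:0  edges: ∅
final graph: no rule applies after step 2
NF nodes: {0:A, 1:B}

Answer: 2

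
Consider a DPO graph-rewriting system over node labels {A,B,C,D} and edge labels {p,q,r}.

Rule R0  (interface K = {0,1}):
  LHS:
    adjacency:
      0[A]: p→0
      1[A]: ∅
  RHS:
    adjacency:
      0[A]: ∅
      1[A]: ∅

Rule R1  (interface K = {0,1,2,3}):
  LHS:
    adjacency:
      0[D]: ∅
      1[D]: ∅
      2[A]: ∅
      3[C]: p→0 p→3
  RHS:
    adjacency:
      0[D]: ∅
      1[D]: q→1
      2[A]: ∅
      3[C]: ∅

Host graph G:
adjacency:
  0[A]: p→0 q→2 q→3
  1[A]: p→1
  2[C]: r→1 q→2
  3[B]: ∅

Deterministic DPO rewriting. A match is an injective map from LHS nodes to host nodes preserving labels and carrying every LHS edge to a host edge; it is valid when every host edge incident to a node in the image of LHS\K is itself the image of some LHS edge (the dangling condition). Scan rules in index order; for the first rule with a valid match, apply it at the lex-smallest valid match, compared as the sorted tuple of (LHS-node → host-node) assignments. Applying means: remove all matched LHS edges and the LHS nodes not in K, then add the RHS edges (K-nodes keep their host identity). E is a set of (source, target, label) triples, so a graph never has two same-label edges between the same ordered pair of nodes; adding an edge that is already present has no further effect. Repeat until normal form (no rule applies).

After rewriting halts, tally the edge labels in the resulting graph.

initial: |V|=4 |E|=6  E = 0-p->0 0-q->2 0-q->3 1-p->1 2-r->1 2-q->2
step 1: apply R0 at {0↦0, 1↦1}  → |V|=4 |E|=5  E = 0-q->2 0-q->3 1-p->1 2-r->1 2-q->2
step 2: apply R0 at {0↦1, 1↦0}  → |V|=4 |E|=4  E = 0-q->2 0-q->3 2-r->1 2-q->2
halt: no rule applies after step 2
NF edges: [(0, 2, 'q'), (0, 3, 'q'), (2, 1, 'r'), (2, 2, 'q')]

Answer: q:3 r:1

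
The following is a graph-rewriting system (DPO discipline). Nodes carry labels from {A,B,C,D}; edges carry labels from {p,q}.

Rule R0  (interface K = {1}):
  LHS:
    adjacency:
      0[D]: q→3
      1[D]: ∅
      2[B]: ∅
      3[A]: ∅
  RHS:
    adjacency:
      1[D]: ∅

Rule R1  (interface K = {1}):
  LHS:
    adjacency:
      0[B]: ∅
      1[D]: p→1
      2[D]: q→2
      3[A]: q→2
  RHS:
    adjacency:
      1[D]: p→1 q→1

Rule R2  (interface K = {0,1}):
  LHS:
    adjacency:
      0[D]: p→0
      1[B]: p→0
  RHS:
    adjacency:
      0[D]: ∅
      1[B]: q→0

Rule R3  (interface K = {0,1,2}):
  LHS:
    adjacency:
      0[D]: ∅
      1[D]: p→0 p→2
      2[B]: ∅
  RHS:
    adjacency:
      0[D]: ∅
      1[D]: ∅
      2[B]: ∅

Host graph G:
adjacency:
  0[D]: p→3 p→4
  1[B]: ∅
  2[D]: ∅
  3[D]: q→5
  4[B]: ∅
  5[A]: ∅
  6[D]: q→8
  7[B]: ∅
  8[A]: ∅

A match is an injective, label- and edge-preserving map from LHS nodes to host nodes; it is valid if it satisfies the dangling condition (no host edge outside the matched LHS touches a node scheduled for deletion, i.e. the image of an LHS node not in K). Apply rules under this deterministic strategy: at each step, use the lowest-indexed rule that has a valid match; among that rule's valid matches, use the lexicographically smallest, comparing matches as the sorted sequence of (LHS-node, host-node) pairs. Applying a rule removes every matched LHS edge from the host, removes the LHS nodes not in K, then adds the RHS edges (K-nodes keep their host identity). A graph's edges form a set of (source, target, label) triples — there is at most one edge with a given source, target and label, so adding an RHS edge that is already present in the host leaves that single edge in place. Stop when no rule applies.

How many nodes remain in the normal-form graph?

Answer: 3

Rewrite trace:
[0] host  ⇒  9 nodes, 4 edges  {0-p->3 0-p->4 3-q->5 6-q->8}
[1] R0 @ {0↦6, 1↦0, 2↦1, 3↦8}  ⇒  6 nodes, 3 edges  {0-p->3 0-p->4 3-q->5}
[2] R3 @ {0↦3, 1↦0, 2↦4}  ⇒  6 nodes, 1 edges  {3-q->5}
[3] R0 @ {0↦3, 1↦0, 2↦4, 3↦5}  ⇒  3 nodes, 0 edges  {∅}
final graph: no rule applies after step 3
NF nodes: {0:D, 2:D, 7:B}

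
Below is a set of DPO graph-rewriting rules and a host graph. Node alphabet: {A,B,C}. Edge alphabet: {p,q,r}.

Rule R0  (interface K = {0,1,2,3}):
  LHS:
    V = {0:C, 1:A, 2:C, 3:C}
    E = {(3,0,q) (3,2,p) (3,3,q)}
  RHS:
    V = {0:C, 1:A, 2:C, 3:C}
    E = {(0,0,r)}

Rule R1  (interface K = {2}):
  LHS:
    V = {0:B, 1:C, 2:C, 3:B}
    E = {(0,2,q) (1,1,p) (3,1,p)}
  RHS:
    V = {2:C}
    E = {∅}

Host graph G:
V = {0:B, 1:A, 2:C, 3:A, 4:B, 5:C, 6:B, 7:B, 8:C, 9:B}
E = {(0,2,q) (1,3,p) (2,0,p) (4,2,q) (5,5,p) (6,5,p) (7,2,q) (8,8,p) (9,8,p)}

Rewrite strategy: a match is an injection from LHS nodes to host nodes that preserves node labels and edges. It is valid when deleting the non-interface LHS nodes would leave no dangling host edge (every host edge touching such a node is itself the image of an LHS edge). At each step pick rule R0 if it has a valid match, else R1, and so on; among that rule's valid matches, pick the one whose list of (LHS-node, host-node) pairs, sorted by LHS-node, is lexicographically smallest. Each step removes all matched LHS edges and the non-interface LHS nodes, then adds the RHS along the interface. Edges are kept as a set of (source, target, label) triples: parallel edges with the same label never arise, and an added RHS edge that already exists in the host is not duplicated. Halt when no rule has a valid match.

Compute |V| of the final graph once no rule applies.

Answer: 4

Rewrite trace:
[0] host  ⇒  10 nodes, 9 edges  {0-q->2 1-p->3 2-p->0 4-q->2 5-p->5 6-p->5 7-q->2 8-p->8 9-p->8}
[1] R1 @ {0↦4, 1↦5, 2↦2, 3↦6}  ⇒  7 nodes, 6 edges  {0-q->2 1-p->3 2-p->0 7-q->2 8-p->8 9-p->8}
[2] R1 @ {0↦7, 1↦8, 2↦2, 3↦9}  ⇒  4 nodes, 3 edges  {0-q->2 1-p->3 2-p->0}
halt: no rule applies after step 2
NF nodes: {0:B, 1:A, 2:C, 3:A}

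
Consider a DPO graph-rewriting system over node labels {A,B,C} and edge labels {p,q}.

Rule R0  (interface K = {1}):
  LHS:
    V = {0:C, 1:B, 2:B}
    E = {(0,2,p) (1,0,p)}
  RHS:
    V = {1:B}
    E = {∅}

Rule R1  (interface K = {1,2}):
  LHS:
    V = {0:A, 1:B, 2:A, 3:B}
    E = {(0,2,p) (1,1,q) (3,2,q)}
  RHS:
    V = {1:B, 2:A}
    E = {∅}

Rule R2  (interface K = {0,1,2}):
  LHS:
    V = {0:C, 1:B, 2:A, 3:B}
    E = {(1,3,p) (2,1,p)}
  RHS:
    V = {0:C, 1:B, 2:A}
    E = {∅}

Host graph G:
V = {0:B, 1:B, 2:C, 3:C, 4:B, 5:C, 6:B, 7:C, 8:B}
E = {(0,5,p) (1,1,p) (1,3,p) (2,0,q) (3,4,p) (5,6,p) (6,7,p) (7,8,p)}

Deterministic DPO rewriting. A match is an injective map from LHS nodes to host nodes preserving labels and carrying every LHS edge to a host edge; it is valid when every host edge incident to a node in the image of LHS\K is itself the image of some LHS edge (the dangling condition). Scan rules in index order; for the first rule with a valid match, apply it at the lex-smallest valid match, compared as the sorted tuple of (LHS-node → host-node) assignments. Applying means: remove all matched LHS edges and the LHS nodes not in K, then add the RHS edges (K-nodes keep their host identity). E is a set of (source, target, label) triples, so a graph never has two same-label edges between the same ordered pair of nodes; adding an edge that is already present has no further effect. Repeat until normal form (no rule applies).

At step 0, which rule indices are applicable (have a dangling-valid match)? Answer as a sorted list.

R0: 2 valid matches — {0↦3, 1↦1, 2↦4}, {0↦7, 1↦6, 2↦8}
R1: no valid match — LHS pattern not found
R2: no valid match — LHS pattern not found

Answer: [R0]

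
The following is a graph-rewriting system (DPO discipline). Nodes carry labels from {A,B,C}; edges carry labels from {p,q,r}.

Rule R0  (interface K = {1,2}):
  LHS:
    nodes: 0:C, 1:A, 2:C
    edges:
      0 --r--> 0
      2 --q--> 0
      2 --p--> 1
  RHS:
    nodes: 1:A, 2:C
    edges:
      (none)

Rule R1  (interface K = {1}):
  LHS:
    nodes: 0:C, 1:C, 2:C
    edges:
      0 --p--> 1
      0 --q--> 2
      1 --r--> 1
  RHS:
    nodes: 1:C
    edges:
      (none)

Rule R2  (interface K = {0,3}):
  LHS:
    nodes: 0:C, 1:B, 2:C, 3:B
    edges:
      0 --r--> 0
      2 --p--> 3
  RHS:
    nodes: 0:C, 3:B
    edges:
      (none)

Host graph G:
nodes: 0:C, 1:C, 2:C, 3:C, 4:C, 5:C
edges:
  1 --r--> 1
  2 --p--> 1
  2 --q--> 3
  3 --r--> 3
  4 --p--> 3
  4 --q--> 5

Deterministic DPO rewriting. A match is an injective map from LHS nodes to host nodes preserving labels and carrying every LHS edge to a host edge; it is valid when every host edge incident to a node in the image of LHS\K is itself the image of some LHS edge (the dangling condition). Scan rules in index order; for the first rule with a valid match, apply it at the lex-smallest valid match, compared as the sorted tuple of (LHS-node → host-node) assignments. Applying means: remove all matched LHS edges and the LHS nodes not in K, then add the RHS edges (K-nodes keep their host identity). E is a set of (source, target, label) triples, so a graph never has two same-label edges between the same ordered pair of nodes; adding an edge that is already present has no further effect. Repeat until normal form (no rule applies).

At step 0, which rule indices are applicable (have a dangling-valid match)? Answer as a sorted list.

Answer: [R1]

Steps:
R0: no valid match — LHS pattern not found
R1: 1 valid match — {0↦4, 1↦3, 2↦5}
R2: no valid match — LHS pattern not found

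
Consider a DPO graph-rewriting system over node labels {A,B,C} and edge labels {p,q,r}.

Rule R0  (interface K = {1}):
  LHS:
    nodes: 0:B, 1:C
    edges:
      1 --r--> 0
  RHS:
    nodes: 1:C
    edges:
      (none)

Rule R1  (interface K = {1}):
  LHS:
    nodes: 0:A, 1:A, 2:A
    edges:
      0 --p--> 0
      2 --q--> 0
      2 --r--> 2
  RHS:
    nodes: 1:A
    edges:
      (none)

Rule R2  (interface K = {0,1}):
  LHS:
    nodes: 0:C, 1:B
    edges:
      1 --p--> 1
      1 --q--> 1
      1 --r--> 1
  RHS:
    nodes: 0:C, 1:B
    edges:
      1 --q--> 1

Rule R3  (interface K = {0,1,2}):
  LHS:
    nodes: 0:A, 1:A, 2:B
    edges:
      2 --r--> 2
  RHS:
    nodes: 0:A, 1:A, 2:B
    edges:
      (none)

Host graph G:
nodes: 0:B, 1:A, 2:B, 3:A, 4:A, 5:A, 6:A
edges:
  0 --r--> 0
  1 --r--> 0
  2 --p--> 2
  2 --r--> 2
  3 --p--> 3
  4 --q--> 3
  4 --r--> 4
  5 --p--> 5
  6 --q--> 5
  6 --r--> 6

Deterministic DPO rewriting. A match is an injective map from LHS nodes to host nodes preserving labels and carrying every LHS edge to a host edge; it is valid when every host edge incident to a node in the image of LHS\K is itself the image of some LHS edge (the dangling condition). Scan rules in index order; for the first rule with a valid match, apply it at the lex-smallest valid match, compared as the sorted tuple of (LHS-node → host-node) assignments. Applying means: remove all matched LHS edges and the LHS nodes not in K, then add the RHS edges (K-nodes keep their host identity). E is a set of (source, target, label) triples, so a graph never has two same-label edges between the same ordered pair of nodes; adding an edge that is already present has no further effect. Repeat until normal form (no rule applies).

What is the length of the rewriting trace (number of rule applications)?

[0] host  ⇒  7 nodes, 10 edges  {0-r->0 1-r->0 2-p->2 2-r->2 3-p->3 4-q->3 4-r->4 5-p->5 6-q->5 6-r->6}
[1] R1 @ {0↦3, 1↦1, 2↦4}  ⇒  5 nodes, 7 edges  {0-r->0 1-r->0 2-p->2 2-r->2 5-p->5 6-q->5 6-r->6}
[2] R1 @ {0↦5, 1↦1, 2↦6}  ⇒  3 nodes, 4 edges  {0-r->0 1-r->0 2-p->2 2-r->2}
halt: no rule applies after step 2

Answer: 2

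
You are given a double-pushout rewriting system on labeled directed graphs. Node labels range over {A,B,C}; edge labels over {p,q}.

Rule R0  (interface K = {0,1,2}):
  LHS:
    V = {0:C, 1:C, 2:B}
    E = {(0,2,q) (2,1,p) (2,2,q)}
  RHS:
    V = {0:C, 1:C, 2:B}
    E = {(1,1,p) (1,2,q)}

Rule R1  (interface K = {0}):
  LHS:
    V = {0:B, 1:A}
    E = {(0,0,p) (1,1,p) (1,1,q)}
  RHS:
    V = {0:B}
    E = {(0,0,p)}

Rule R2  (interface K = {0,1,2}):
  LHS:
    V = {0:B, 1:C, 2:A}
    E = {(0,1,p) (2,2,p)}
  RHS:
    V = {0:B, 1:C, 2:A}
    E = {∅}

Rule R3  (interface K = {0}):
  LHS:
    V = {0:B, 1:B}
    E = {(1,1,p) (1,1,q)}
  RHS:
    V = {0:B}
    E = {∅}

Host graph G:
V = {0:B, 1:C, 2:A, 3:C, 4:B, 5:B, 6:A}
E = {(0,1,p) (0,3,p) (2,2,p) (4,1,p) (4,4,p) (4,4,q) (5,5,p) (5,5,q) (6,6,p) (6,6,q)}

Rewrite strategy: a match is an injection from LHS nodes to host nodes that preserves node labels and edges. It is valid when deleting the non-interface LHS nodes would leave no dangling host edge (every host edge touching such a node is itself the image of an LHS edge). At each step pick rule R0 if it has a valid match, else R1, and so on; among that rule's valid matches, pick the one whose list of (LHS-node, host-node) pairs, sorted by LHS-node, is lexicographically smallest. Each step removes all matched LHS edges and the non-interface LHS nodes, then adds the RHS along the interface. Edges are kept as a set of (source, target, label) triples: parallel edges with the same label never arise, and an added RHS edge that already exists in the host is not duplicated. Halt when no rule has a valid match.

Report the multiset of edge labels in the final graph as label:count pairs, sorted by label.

Answer: p:3 q:1

Rewrite trace:
[0] host  ⇒  7 nodes, 10 edges  {0-p->1 0-p->3 2-p->2 4-p->1 4-p->4 4-q->4 5-p->5 5-q->5 6-p->6 6-q->6}
[1] R1 @ {0↦4, 1↦6}  ⇒  6 nodes, 8 edges  {0-p->1 0-p->3 2-p->2 4-p->1 4-p->4 4-q->4 5-p->5 5-q->5}
[2] R2 @ {0↦0, 1↦1, 2↦2}  ⇒  6 nodes, 6 edges  {0-p->3 4-p->1 4-p->4 4-q->4 5-p->5 5-q->5}
[3] R3 @ {0↦0, 1↦5}  ⇒  5 nodes, 4 edges  {0-p->3 4-p->1 4-p->4 4-q->4}
halt: no rule applies after step 3
NF edges: [(0, 3, 'p'), (4, 1, 'p'), (4, 4, 'p'), (4, 4, 'q')]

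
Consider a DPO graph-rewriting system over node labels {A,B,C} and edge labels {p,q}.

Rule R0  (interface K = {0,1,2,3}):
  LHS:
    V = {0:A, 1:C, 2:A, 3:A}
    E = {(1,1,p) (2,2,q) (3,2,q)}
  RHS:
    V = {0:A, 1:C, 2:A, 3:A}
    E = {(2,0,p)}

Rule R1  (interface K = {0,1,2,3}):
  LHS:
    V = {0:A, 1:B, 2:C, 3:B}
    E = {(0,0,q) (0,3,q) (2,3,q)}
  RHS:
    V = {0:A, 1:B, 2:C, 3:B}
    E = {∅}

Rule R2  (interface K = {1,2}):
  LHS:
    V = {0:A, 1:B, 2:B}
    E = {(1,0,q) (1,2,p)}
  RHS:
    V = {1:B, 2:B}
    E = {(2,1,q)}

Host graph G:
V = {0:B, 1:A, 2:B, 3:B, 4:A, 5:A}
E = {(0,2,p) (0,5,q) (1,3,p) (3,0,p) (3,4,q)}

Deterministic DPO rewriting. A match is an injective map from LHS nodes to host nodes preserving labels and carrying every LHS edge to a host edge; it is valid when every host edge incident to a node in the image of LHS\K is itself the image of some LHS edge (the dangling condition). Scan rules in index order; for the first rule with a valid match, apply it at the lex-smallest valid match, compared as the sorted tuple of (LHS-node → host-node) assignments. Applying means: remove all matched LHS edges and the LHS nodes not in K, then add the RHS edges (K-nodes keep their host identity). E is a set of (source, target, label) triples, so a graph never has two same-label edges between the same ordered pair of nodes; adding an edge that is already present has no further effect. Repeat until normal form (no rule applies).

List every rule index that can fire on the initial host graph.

Answer: [R2]

Steps:
R0: no valid match — LHS pattern not found
R1: no valid match — LHS pattern not found
R2: 2 valid matches — {0↦4, 1↦3, 2↦0}, {0↦5, 1↦0, 2↦2}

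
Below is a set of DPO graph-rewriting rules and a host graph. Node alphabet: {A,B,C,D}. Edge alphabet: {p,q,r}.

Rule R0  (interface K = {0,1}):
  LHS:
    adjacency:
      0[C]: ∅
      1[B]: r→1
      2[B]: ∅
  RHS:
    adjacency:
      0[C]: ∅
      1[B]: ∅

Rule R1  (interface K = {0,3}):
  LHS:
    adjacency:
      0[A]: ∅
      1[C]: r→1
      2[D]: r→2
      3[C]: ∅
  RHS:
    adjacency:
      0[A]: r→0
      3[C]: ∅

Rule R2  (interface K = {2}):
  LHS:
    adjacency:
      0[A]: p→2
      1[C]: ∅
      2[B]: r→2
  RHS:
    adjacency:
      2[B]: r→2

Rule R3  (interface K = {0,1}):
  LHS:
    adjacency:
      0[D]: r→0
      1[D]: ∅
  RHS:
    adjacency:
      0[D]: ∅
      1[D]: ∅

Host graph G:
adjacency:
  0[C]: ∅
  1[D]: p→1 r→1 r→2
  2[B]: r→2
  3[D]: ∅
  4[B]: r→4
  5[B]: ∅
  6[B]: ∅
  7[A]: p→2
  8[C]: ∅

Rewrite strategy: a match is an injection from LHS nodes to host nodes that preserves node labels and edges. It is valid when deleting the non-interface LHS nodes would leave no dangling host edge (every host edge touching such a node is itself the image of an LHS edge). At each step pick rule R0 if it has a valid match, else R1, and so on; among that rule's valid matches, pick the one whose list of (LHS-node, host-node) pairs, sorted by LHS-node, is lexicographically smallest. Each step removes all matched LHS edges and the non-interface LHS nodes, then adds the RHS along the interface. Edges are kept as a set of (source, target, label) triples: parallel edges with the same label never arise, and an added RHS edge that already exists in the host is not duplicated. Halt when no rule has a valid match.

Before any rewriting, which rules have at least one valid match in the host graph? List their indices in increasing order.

Answer: [R0,R2,R3]

Rewrite trace:
R0: 8 valid matches — {0↦0, 1↦2, 2↦5}, {0↦0, 1↦2, 2↦6}, {0↦0, 1↦4, 2↦5} (+5 more)
R1: no valid match — LHS pattern not found
R2: 2 valid matches — {0↦7, 1↦0, 2↦2}, {0↦7, 1↦8, 2↦2}
R3: 1 valid match — {0↦1, 1↦3}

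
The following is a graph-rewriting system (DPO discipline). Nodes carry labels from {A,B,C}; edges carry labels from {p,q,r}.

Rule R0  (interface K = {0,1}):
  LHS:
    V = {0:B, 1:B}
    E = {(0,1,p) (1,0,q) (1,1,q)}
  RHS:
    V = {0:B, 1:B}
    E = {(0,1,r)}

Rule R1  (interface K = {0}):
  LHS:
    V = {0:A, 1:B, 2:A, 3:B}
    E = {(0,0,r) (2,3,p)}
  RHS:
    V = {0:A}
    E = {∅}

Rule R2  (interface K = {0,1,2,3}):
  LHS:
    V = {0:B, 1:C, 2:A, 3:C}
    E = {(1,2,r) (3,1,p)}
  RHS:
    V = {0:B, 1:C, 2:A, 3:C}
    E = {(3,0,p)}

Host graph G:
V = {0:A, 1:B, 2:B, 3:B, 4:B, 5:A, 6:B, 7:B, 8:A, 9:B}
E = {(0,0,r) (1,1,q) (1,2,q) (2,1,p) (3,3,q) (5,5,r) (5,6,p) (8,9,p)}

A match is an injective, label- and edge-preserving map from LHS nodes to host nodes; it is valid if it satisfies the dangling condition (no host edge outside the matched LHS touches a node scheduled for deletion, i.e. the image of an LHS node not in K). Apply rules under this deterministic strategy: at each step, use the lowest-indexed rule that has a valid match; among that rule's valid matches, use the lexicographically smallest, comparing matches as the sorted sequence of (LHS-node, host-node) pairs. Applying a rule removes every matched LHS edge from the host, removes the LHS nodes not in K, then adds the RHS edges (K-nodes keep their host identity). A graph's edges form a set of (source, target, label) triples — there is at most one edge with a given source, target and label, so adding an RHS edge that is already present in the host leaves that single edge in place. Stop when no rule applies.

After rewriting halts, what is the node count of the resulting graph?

initial: |V|=10 |E|=8  E = 0-r->0 1-q->1 1-q->2 2-p->1 3-q->3 5-r->5 5-p->6 8-p->9
step 1: apply R0 at {0↦2, 1↦1}  → |V|=10 |E|=6  E = 0-r->0 2-r->1 3-q->3 5-r->5 5-p->6 8-p->9
step 2: apply R1 at {0↦0, 1↦4, 2↦8, 3↦9}  → |V|=7 |E|=4  E = 2-r->1 3-q->3 5-r->5 5-p->6
halt: no rule applies after step 2
NF nodes: {0:A, 1:B, 2:B, 3:B, 5:A, 6:B, 7:B}

Answer: 7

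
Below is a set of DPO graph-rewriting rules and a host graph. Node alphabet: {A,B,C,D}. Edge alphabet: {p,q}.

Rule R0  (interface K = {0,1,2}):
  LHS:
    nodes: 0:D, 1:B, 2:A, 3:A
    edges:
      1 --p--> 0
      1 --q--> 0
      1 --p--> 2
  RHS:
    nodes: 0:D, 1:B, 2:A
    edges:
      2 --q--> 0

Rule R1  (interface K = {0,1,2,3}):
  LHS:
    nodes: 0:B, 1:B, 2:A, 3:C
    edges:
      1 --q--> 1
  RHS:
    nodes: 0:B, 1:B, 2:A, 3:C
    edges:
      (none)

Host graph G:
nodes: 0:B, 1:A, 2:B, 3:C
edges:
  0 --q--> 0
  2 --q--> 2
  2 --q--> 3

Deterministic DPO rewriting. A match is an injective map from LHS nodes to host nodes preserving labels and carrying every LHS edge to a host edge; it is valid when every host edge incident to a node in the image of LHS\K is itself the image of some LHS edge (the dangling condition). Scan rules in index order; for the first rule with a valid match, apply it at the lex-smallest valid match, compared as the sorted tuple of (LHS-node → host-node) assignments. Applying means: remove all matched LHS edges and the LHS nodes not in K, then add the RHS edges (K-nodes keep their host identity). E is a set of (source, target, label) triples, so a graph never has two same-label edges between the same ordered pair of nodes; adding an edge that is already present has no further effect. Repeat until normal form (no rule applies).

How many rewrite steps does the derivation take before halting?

Answer: 2

Rewrite trace:
start.  V:4 E:3  edges: 0-q->0 2-q->2 2-q->3
1. fire R1 via {0↦0, 1↦2, 2↦1, 3↦3}  →  V:4 E:2  edges: 0-q->0 2-q->3
2. fire R1 via {0↦2, 1↦0, 2↦1, 3↦3}  →  V:4 E:1  edges: 2-q->3
final graph: no rule applies after step 2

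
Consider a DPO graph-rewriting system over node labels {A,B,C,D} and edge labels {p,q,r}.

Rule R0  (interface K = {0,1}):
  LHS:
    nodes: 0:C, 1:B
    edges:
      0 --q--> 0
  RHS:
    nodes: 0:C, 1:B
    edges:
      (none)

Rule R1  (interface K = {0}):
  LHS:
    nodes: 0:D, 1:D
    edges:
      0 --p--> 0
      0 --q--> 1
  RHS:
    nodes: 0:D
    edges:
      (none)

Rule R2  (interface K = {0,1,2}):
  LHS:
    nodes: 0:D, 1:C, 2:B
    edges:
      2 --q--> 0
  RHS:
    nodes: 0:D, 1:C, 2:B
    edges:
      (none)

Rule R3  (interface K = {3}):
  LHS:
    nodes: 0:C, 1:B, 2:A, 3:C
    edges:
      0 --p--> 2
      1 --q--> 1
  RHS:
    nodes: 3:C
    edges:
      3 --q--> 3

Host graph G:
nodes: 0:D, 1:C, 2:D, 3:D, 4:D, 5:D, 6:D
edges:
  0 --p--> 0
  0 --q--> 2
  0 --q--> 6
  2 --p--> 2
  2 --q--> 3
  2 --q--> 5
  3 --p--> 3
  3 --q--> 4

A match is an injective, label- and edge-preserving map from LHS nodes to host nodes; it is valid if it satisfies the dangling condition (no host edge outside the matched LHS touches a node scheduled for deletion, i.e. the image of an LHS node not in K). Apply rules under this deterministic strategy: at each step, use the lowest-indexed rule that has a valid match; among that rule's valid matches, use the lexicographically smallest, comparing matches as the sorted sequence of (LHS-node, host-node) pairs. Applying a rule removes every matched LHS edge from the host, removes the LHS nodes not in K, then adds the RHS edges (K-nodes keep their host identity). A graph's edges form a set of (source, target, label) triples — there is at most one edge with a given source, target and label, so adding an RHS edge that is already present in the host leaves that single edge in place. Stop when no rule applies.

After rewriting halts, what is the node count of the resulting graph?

initial: |V|=7 |E|=8  E = 0-p->0 0-q->2 0-q->6 2-p->2 2-q->3 2-q->5 3-p->3 3-q->4
step 1: apply R1 at {0↦0, 1↦6}  → |V|=6 |E|=6  E = 0-q->2 2-p->2 2-q->3 2-q->5 3-p->3 3-q->4
step 2: apply R1 at {0↦2, 1↦5}  → |V|=5 |E|=4  E = 0-q->2 2-q->3 3-p->3 3-q->4
step 3: apply R1 at {0↦3, 1↦4}  → |V|=4 |E|=2  E = 0-q->2 2-q->3
final graph: no rule applies after step 3
NF nodes: {0:D, 1:C, 2:D, 3:D}

Answer: 4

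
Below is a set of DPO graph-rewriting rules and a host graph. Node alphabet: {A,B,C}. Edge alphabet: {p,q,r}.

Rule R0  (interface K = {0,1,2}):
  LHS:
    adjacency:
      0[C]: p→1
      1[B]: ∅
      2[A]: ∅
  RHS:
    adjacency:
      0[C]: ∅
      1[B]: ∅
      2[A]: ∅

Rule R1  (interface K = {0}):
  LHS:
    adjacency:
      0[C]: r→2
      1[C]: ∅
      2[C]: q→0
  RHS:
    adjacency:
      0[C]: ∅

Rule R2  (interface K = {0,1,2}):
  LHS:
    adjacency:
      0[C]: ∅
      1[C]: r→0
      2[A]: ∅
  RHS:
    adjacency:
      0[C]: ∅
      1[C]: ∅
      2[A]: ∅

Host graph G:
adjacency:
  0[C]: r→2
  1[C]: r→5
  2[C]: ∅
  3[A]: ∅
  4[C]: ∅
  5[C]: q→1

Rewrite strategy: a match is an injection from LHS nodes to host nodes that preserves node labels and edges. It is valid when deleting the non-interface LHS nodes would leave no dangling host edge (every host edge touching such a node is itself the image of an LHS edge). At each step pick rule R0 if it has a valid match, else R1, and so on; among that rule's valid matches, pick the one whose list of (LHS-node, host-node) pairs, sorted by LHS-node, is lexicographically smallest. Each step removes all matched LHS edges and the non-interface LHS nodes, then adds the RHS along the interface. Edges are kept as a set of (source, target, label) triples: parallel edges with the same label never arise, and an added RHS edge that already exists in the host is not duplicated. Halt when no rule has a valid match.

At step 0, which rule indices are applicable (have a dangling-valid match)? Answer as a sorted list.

Answer: [R1,R2]

Derivation:
R0: no valid match — LHS pattern not found
R1: 1 valid match — {0↦1, 1↦4, 2↦5}
R2: 2 valid matches — {0↦2, 1↦0, 2↦3}, {0↦5, 1↦1, 2↦3}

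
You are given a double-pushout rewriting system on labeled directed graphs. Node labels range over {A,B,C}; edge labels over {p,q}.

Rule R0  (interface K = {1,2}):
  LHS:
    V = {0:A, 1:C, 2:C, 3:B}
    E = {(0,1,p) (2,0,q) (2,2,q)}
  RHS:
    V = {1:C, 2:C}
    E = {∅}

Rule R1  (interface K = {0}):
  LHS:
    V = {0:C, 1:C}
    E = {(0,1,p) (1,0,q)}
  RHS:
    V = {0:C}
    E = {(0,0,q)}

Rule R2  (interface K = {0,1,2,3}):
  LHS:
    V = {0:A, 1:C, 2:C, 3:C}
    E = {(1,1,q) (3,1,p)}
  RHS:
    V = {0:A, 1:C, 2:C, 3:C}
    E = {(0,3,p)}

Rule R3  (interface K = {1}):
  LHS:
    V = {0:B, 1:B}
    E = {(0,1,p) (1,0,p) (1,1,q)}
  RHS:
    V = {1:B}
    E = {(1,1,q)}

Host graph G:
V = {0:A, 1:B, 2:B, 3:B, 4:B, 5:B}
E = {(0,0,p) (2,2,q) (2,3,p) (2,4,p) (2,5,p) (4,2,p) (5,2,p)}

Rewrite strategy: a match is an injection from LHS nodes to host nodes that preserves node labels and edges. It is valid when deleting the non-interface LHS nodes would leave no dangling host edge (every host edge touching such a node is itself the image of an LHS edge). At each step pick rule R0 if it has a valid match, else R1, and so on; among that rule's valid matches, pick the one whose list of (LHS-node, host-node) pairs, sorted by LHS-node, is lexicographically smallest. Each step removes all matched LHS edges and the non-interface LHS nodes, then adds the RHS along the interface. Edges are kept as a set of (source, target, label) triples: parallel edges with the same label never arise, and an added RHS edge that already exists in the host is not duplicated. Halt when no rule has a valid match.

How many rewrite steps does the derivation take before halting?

Answer: 2

Steps:
start.  V:6 E:7  edges: 0-p->0 2-q->2 2-p->3 2-p->4 2-p->5 4-p->2 5-p->2
1. fire R3 via {0↦4, 1↦2}  →  V:5 E:5  edges: 0-p->0 2-q->2 2-p->3 2-p->5 5-p->2
2. fire R3 via {0↦5, 1↦2}  →  V:4 E:3  edges: 0-p->0 2-q->2 2-p->3
final graph: no rule applies after step 2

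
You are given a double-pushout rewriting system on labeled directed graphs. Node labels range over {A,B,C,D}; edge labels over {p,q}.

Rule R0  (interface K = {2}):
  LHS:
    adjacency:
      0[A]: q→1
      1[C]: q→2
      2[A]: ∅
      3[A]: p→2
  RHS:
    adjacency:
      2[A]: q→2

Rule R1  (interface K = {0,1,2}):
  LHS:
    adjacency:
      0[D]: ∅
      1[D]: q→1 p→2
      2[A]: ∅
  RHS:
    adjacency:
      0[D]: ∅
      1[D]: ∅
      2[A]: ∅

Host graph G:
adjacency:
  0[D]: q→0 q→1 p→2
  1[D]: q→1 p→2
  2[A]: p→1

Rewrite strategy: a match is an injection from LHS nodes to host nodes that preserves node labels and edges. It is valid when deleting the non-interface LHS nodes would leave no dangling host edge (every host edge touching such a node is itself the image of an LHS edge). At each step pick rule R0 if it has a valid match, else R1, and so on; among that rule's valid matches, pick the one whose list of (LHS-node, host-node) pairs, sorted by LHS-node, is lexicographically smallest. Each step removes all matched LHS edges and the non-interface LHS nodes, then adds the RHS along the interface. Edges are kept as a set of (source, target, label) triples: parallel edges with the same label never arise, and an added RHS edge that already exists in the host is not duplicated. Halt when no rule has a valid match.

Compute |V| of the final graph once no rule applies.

Answer: 3

Steps:
[0] host  ⇒  3 nodes, 6 edges  {0-q->0 0-q->1 0-p->2 1-q->1 1-p->2 2-p->1}
[1] R1 @ {0↦0, 1↦1, 2↦2}  ⇒  3 nodes, 4 edges  {0-q->0 0-q->1 0-p->2 2-p->1}
[2] R1 @ {0↦1, 1↦0, 2↦2}  ⇒  3 nodes, 2 edges  {0-q->1 2-p->1}
final graph: no rule applies after step 2
NF nodes: {0:D, 1:D, 2:A}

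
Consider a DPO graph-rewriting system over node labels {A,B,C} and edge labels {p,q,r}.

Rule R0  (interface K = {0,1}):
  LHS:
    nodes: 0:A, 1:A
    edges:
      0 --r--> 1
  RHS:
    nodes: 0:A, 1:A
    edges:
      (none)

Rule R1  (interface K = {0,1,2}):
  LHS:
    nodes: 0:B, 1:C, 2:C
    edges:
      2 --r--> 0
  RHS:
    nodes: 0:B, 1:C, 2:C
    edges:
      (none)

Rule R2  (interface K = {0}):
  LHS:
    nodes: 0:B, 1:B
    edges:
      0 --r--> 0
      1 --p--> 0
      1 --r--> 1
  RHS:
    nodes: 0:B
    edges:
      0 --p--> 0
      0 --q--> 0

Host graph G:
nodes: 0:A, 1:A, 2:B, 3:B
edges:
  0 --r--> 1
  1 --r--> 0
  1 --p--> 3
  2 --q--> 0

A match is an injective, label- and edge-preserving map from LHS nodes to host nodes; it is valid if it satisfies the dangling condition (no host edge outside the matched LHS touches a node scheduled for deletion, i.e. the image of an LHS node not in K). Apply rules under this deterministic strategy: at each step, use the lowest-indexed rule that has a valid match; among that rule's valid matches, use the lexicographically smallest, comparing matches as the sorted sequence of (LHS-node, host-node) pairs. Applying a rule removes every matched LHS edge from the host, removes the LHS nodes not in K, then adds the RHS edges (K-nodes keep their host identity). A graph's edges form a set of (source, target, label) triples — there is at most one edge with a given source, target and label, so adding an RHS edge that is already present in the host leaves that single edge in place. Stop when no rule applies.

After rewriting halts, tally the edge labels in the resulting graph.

Answer: p:1 q:1

Derivation:
[0] host  ⇒  4 nodes, 4 edges  {0-r->1 1-r->0 1-p->3 2-q->0}
[1] R0 @ {0↦0, 1↦1}  ⇒  4 nodes, 3 edges  {1-r->0 1-p->3 2-q->0}
[2] R0 @ {0↦1, 1↦0}  ⇒  4 nodes, 2 edges  {1-p->3 2-q->0}
final graph: no rule applies after step 2
NF edges: [(1, 3, 'p'), (2, 0, 'q')]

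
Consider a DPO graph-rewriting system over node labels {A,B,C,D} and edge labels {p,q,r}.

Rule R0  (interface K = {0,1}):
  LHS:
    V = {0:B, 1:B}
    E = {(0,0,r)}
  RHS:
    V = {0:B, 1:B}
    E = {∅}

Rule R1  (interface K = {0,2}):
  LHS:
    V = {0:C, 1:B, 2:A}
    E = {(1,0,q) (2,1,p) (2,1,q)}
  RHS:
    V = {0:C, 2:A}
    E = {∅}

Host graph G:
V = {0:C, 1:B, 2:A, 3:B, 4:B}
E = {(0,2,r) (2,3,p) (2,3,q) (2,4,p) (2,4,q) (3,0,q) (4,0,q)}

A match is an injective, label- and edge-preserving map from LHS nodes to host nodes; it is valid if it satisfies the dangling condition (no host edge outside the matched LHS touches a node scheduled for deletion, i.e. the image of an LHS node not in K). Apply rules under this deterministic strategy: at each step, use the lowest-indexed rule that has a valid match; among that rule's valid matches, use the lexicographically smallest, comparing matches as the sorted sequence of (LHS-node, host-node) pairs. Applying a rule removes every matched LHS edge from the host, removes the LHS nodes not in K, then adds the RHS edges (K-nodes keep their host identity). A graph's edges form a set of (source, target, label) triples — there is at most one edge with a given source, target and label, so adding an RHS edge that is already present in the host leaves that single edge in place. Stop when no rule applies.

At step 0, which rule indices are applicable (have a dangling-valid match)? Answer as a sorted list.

Answer: [R1]

Steps:
R0: no valid match — LHS pattern not found
R1: 2 valid matches — {0↦0, 1↦3, 2↦2}, {0↦0, 1↦4, 2↦2}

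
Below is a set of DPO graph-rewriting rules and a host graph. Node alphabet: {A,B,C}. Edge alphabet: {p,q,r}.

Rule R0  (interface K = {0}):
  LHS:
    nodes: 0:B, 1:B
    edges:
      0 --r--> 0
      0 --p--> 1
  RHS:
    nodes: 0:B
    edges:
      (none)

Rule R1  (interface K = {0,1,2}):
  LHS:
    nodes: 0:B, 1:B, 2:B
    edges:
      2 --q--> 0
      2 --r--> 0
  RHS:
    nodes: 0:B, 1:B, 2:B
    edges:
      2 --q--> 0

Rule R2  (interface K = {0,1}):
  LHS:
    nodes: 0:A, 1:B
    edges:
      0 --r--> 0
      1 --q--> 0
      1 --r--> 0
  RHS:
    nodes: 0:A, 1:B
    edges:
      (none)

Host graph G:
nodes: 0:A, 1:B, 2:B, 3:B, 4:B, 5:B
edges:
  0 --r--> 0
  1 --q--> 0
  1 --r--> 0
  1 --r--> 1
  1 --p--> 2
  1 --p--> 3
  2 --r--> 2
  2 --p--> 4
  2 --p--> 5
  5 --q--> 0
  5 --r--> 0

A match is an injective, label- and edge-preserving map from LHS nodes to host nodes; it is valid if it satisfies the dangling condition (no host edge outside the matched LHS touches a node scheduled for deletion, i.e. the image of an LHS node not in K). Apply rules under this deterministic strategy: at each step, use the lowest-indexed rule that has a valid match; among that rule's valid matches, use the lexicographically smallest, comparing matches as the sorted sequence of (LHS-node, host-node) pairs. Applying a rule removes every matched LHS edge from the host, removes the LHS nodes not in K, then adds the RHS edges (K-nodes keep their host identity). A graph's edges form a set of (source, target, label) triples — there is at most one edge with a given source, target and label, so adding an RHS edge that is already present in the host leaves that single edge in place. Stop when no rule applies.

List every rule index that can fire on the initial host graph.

R0: 2 valid matches — {0↦1, 1↦3}, {0↦2, 1↦4}
R1: no valid match — LHS pattern not found
R2: 2 valid matches — {0↦0, 1↦1}, {0↦0, 1↦5}

Answer: [R0,R2]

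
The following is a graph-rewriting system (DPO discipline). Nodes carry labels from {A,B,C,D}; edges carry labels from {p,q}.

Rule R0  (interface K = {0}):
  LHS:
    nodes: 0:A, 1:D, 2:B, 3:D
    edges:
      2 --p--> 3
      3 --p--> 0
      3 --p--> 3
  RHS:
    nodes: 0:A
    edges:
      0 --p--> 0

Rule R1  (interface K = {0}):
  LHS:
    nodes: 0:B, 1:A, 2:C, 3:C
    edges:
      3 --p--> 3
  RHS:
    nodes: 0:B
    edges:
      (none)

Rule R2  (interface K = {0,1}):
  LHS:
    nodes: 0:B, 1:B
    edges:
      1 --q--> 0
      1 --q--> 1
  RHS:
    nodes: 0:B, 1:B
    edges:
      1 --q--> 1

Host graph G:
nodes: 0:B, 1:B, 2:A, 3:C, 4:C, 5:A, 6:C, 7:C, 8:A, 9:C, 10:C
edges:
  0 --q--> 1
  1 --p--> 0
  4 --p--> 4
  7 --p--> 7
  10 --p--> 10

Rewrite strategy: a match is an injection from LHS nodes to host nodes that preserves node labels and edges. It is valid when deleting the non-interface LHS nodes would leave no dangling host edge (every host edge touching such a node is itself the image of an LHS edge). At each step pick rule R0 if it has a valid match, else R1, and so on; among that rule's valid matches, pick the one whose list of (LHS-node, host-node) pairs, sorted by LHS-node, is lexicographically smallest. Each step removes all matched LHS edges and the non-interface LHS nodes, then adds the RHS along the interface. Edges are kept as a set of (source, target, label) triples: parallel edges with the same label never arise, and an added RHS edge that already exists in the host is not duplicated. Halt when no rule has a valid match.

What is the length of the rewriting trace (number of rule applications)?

Answer: 3

Rewrite trace:
[0] host  ⇒  11 nodes, 5 edges  {0-q->1 1-p->0 4-p->4 7-p->7 10-p->10}
[1] R1 @ {0↦0, 1↦2, 2↦3, 3↦4}  ⇒  8 nodes, 4 edges  {0-q->1 1-p->0 7-p->7 10-p->10}
[2] R1 @ {0↦0, 1↦5, 2↦6, 3↦7}  ⇒  5 nodes, 3 edges  {0-q->1 1-p->0 10-p->10}
[3] R1 @ {0↦0, 1↦8, 2↦9, 3↦10}  ⇒  2 nodes, 2 edges  {0-q->1 1-p->0}
halt: no rule applies after step 3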